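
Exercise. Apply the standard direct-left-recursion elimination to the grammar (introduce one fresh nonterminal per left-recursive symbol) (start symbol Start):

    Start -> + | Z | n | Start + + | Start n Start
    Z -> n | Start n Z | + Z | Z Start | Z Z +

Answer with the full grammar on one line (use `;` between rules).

Start -> + Start1 | Z Start1 | n Start1; Z -> n Z1 | Start n Z Z1 | + Z Z1; Start1 -> + + Start1 | n Start Start1 | ε; Z1 -> Start Z1 | Z + Z1 | ε

Start, Z are directly left-recursive.
For Start: α = {+ +, n Start}, β = {+, Z, n}. Rewrite as Start → β Start1 and Start1 → α Start1 | ε.
For Z: α = {Start, Z +}, β = {n, Start n Z, + Z}. Rewrite as Z → β Z1 and Z1 → α Z1 | ε.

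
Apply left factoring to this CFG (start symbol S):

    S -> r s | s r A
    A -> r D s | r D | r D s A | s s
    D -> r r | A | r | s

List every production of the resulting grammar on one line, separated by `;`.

S -> r s | s r A; A -> s s | r D A'; D -> A | s | r D'; A' -> eps | s A''; D' -> r | eps; A'' -> eps | A

A has alternatives sharing prefix 'r D': factor to A → r D A' with A' → s | ε | s A.
D has alternatives sharing prefix 'r': factor to D → r D' with D' → r | ε.
A' has alternatives sharing prefix 's': factor to A' → s A'' with A'' → ε | A.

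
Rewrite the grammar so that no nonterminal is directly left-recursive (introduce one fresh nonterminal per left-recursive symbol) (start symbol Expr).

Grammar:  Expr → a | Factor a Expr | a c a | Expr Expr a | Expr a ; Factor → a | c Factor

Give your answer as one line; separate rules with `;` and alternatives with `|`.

Expr → a Expr1 | Factor a Expr Expr1 | a c a Expr1; Factor → a | c Factor; Expr1 → Expr a Expr1 | a Expr1 | ε

Expr is directly left-recursive.
For Expr: α = {Expr a, a}, β = {a, Factor a Expr, a c a}. Rewrite as Expr → β Expr1 and Expr1 → α Expr1 | ε.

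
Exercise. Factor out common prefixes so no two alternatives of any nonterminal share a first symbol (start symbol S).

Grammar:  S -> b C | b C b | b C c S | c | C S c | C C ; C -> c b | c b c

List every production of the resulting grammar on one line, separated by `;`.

S has alternatives sharing prefix 'b C': factor to S → b C S' with S' → ε | b | c S.
S has alternatives sharing prefix 'C': factor to S → C S'' with S'' → S c | C.
C has alternatives sharing prefix 'c b': factor to C → c b C' with C' → ε | c.

S -> c | b C S' | C S''; C -> c b C'; S' -> ε | b | c S; S'' -> S c | C; C' -> ε | c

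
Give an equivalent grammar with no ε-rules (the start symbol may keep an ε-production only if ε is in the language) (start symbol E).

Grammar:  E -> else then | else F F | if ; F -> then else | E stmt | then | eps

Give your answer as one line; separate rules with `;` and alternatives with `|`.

Nullable nonterminals: {F}.
ε ∉ L(G), so no ε-production is kept.
For each production, add variants omitting each subset of nullable occurrences: E → else F F gives else F F | else F | else.

E -> else then | else F F | else F | else | if; F -> then else | E stmt | then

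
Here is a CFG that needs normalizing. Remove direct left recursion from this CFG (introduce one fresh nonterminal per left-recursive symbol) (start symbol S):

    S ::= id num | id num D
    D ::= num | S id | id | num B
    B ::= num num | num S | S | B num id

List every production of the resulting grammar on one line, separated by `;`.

Directly left-recursive nonterminal: B.
For B: α = {num id}, β = {num num, num S, S}. Rewrite as B → β B' and B' → α B' | ε.

S ::= id num | id num D; D ::= num | S id | id | num B; B ::= num num B' | num S B' | S B'; B' ::= num id B' | ε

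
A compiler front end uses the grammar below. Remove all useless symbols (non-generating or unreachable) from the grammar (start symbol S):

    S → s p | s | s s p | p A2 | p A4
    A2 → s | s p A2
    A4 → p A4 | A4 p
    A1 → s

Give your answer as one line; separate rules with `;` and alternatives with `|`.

Generating nonterminals: {A1, A2, S}.
Reachable from S after that: {A2, S}.
Removed useless symbols: {A1, A4} and every production mentioning them.

S → s p | s | s s p | p A2; A2 → s | s p A2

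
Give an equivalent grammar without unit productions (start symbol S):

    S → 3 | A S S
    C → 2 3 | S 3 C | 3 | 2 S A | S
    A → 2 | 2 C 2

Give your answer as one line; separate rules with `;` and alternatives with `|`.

S → 3 | A S S; C → 2 3 | S 3 C | 3 | 2 S A | A S S; A → 2 | 2 C 2

Unit pairs: C ⇒* {S}.
For every A with A ⇒* B via unit rules, add B's non-unit alternatives to A; then delete every rule of the form X → Y.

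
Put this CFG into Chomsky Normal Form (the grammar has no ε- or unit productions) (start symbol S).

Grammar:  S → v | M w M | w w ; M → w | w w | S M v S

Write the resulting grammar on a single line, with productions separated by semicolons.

Introduce a nonterminal for each terminal appearing in a rule of length ≥ 2: X1 → w, X2 → v.
Binarize each right-hand side of length ≥ 3 by chaining fresh nonterminals (Y1, Y2, …): affected rules were S → M X1 M; M → S M X2 S.

S → v | M Y1 | X1 X1; M → w | X1 X1 | S Y2; X1 → w; X2 → v; Y1 → X1 M; Y2 → M Y3; Y3 → X2 S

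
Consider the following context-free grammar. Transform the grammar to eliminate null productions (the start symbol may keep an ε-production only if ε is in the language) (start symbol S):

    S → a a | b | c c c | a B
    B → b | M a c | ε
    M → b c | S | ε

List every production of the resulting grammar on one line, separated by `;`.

S → a a | b | c c c | a B | a; B → b | M a c | a c; M → b c | S

The nullable symbols are {B, M}.
ε ∉ L(G), so no ε-production is kept.
For each production, add variants omitting each subset of nullable occurrences: S → a B gives a B | a. B → M a c gives M a c | a c.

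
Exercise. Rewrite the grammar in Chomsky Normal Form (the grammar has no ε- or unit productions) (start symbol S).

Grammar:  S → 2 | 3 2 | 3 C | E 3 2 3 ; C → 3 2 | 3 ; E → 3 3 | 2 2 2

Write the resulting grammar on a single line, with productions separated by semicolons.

S → 2 | X1 X2 | X1 C | E Y1; C → X1 X2 | 3; E → X1 X1 | X2 Y3; X1 → 3; X2 → 2; Y1 → X1 Y2; Y2 → X2 X1; Y3 → X2 X2

Introduce a nonterminal for each terminal appearing in a rule of length ≥ 2: X1 → 3, X2 → 2.
Binarize each right-hand side of length ≥ 3 by chaining fresh nonterminals (Y1, Y2, …): affected rules were S → E X1 X2 X1; E → X2 X2 X2.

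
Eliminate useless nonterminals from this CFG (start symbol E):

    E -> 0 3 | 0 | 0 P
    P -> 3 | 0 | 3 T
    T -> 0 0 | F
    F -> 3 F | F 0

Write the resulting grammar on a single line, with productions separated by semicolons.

Generating nonterminals: {E, P, T}.
Reachable from E after that: {E, P, T}.
Removed useless symbols: {F} and every production mentioning them.

E -> 0 3 | 0 | 0 P; P -> 3 | 0 | 3 T; T -> 0 0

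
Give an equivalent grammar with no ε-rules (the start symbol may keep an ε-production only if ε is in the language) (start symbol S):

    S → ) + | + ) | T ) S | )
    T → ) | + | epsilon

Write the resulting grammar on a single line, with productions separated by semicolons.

S → ) + | + ) | T ) S | ) S | ); T → ) | +

Nullable nonterminals: {T}.
ε ∉ L(G), so no ε-production is kept.
Add the nullable-subset variants: S → T ) S gives T ) S | ) S.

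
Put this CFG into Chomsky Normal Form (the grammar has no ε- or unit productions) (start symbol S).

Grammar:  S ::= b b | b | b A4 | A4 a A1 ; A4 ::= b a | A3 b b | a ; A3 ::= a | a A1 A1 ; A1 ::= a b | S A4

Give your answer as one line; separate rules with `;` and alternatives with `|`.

S ::= X1 X1 | b | X1 A4 | A4 Y1; A4 ::= X1 X2 | A3 Y2 | a; A3 ::= a | X2 Y3; A1 ::= X2 X1 | S A4; X1 ::= b; X2 ::= a; Y1 ::= X2 A1; Y2 ::= X1 X1; Y3 ::= A1 A1

Introduce a nonterminal for each terminal appearing in a rule of length ≥ 2: X1 → b, X2 → a.
Binarize each right-hand side of length ≥ 3 by chaining fresh nonterminals (Y1, Y2, …): affected rules were S → A4 X2 A1; A4 → A3 X1 X1; A3 → X2 A1 A1.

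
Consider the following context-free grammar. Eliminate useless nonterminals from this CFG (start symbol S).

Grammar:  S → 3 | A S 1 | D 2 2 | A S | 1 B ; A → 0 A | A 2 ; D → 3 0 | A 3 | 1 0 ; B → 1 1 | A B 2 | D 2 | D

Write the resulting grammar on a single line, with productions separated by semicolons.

Generating nonterminals: {B, D, S}.
Reachable from S after that: {B, D, S}.
Removed useless symbols: {A} and every production mentioning them.

S → 3 | D 2 2 | 1 B; D → 3 0 | 1 0; B → 1 1 | D 2 | D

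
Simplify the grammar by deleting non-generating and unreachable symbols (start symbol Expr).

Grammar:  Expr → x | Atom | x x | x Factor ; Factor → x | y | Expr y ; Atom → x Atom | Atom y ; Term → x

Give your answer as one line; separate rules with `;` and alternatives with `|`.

Generating nonterminals: {Expr, Factor, Term}.
Reachable from Expr after that: {Expr, Factor}.
Removed useless symbols: {Atom, Term} and every production mentioning them.

Expr → x | x x | x Factor; Factor → x | y | Expr y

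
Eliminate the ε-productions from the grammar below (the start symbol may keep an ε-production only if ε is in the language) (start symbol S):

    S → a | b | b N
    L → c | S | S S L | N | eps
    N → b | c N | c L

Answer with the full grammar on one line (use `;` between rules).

S → a | b | b N; L → c | S | S S L | S S | N; N → b | c N | c L | c

Nullable set = {L}.
ε ∉ L(G), so no ε-production is kept.
For each production, add variants omitting each subset of nullable occurrences: L → S S L gives S S L | S S. N → c L gives c L | c.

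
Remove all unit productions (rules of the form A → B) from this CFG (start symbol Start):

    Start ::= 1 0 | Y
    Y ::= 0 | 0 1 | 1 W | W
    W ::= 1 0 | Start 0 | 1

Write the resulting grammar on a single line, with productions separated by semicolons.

Unit pairs: Start ⇒* {W, Y}; Y ⇒* {W}.
For each unit pair (A, B), copy every non-unit production of B to A, then drop all unit productions.

Start ::= 1 0 | Start 0 | 1 | 0 | 0 1 | 1 W; Y ::= 1 0 | Start 0 | 1 | 0 | 0 1 | 1 W; W ::= 1 0 | Start 0 | 1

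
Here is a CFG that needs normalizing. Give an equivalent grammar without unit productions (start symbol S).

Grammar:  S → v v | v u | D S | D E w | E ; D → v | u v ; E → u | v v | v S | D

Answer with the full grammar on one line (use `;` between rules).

S → u | v v | v S | v | u v | v u | D S | D E w; D → v | u v; E → u | v v | v S | v | u v

Unit pairs: E ⇒* {D}; S ⇒* {D, E}.
For every A with A ⇒* B via unit rules, add B's non-unit alternatives to A; then delete every rule of the form X → Y.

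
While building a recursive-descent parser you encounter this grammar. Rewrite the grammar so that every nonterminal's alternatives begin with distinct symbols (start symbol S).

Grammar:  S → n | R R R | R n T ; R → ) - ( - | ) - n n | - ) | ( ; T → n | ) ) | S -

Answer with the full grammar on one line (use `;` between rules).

S → n | R S'; R → - ) | ( | ) - R'; T → n | ) ) | S -; S' → R R | n T; R' → ( - | n n

S has alternatives sharing prefix 'R': factor to S → R S' with S' → R R | n T.
R has alternatives sharing prefix ') -': factor to R → ) - R' with R' → ( - | n n.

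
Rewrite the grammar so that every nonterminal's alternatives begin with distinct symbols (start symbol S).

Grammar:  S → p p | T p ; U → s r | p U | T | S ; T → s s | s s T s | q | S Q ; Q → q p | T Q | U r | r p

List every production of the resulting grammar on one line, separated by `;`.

S → p p | T p; U → s r | p U | T | S; T → q | S Q | s s T'; Q → q p | T Q | U r | r p; T' → ε | T s

T has alternatives sharing prefix 's s': factor to T → s s T' with T' → ε | T s.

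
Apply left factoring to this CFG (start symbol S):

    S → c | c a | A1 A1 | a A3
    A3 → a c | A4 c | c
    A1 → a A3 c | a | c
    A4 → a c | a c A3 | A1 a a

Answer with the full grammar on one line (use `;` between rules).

S → A1 A1 | a A3 | c S'; A3 → a c | A4 c | c; A1 → c | a A1'; A4 → A1 a a | a c A4'; S' → ε | a; A1' → A3 c | ε; A4' → ε | A3

S has alternatives sharing prefix 'c': factor to S → c S' with S' → ε | a.
A1 has alternatives sharing prefix 'a': factor to A1 → a A1' with A1' → A3 c | ε.
A4 has alternatives sharing prefix 'a c': factor to A4 → a c A4' with A4' → ε | A3.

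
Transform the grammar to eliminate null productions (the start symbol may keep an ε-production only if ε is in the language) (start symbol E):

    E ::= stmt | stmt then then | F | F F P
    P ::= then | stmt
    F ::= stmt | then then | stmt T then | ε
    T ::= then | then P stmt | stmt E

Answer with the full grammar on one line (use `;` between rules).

The nullable symbols are {E, F}.
ε ∈ L(G) since E is nullable, so keep E → ε.
Add the nullable-subset variants: E → F F P gives F F P | F P | P. T → stmt E gives stmt E | stmt.

E ::= stmt | stmt then then | F | F F P | F P | P | ε; P ::= then | stmt; F ::= stmt | then then | stmt T then; T ::= then | then P stmt | stmt E | stmt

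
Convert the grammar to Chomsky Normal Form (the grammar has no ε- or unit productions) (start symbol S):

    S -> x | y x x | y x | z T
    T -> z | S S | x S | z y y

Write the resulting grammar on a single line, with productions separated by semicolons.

Introduce a nonterminal for each terminal appearing in a rule of length ≥ 2: X1 → y, X2 → x, X3 → z.
Binarize each right-hand side of length ≥ 3 by chaining fresh nonterminals (Y1, Y2, …): affected rules were S → X1 X2 X2; T → X3 X1 X1.

S -> x | X1 Y1 | X1 X2 | X3 T; T -> z | S S | X2 S | X3 Y2; X1 -> y; X2 -> x; X3 -> z; Y1 -> X2 X2; Y2 -> X1 X1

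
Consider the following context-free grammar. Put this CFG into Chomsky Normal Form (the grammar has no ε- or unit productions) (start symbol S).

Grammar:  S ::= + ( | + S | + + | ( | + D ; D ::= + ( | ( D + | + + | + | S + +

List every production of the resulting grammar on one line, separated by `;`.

S ::= X1 X2 | X1 S | X1 X1 | ( | X1 D; D ::= X1 X2 | X2 Y1 | X1 X1 | + | S Y2; X1 ::= +; X2 ::= (; Y1 ::= D X1; Y2 ::= X1 X1

Introduce a nonterminal for each terminal appearing in a rule of length ≥ 2: X1 → +, X2 → (.
Binarize each right-hand side of length ≥ 3 by chaining fresh nonterminals (Y1, Y2, …): affected rules were D → X2 D X1; D → S X1 X1.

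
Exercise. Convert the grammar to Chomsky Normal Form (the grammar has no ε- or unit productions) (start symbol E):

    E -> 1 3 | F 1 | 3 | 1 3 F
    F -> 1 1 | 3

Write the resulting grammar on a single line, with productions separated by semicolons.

Introduce a nonterminal for each terminal appearing in a rule of length ≥ 2: X1 → 1, X2 → 3.
Binarize each right-hand side of length ≥ 3 by chaining fresh nonterminals (Y1, Y2, …): affected rules were E → X1 X2 F.

E -> X1 X2 | F X1 | 3 | X1 Y1; F -> X1 X1 | 3; X1 -> 1; X2 -> 3; Y1 -> X2 F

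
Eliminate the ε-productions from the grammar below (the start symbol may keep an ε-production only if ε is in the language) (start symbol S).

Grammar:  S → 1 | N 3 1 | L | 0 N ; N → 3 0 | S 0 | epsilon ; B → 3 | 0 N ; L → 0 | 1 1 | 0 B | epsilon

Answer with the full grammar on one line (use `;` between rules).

S → 1 | N 3 1 | 3 1 | L | 0 N | 0 | ε; N → 3 0 | S 0 | 0; B → 3 | 0 N | 0; L → 0 | 1 1 | 0 B

Nullable nonterminals: {L, N, S}.
ε ∈ L(G) since S is nullable, so keep S → ε.
For each production, add variants omitting each subset of nullable occurrences: S → N 3 1 gives N 3 1 | 3 1. S → 0 N gives 0 N | 0. N → S 0 gives S 0 | 0. B → 0 N gives 0 N | 0.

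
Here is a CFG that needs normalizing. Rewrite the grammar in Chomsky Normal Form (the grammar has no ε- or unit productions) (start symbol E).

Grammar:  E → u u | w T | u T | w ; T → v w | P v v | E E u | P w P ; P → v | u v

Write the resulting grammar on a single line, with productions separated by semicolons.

E → X1 X1 | X2 T | X1 T | w; T → X3 X2 | P Y1 | E Y2 | P Y3; P → v | X1 X3; X1 → u; X2 → w; X3 → v; Y1 → X3 X3; Y2 → E X1; Y3 → X2 P

Introduce a nonterminal for each terminal appearing in a rule of length ≥ 2: X1 → u, X2 → w, X3 → v.
Binarize each right-hand side of length ≥ 3 by chaining fresh nonterminals (Y1, Y2, …): affected rules were T → P X3 X3; T → E E X1; T → P X2 P.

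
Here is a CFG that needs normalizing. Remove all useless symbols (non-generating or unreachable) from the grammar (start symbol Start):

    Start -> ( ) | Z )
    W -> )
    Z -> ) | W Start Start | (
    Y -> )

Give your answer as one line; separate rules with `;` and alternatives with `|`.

Generating nonterminals: {Start, W, Y, Z}.
Reachable from Start after that: {Start, W, Z}.
Removed useless symbols: {Y} and every production mentioning them.

Start -> ( ) | Z ); W -> ); Z -> ) | W Start Start | (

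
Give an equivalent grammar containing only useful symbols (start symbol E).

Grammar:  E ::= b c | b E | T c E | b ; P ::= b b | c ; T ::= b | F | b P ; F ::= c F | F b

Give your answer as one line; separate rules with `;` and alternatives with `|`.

E ::= b c | b E | T c E | b; P ::= b b | c; T ::= b | b P

Generating nonterminals: {E, P, T}.
Reachable from E after that: {E, P, T}.
Removed useless symbols: {F} and every production mentioning them.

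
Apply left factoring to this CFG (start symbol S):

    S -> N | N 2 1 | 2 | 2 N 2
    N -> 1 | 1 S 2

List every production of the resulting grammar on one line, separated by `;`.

S -> N S' | 2 S''; N -> 1 N'; S' -> ε | 2 1; S'' -> ε | N 2; N' -> ε | S 2

S has alternatives sharing prefix 'N': factor to S → N S' with S' → ε | 2 1.
S has alternatives sharing prefix '2': factor to S → 2 S'' with S'' → ε | N 2.
N has alternatives sharing prefix '1': factor to N → 1 N' with N' → ε | S 2.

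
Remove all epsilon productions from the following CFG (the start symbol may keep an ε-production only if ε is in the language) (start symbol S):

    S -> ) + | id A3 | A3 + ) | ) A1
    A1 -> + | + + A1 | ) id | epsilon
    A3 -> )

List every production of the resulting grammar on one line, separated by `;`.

The nullable symbols are {A1}.
ε ∉ L(G), so no ε-production is kept.
Expand every rule over subsets of its nullable positions: S → ) A1 gives ) A1 | ). A1 → + + A1 gives + + A1 | + +.

S -> ) + | id A3 | A3 + ) | ) A1 | ); A1 -> + | + + A1 | + + | ) id; A3 -> )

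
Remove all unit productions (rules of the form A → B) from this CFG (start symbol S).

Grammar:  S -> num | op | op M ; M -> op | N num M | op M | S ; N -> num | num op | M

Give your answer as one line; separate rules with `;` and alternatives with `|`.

Unit pairs: M ⇒* {S}; N ⇒* {M, S}.
For every A with A ⇒* B via unit rules, add B's non-unit alternatives to A; then delete every rule of the form X → Y.

S -> num | op | op M; M -> num | op | op M | N num M; N -> num | op | op M | num op | N num M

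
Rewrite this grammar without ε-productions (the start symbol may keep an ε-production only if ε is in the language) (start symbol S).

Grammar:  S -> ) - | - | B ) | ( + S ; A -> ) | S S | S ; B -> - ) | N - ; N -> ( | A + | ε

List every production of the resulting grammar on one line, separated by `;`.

Nullable set = {N}.
ε ∉ L(G), so no ε-production is kept.
Expand every rule over subsets of its nullable positions: B → N - gives N - | -.

S -> ) - | - | B ) | ( + S; A -> ) | S S | S; B -> - ) | N - | -; N -> ( | A +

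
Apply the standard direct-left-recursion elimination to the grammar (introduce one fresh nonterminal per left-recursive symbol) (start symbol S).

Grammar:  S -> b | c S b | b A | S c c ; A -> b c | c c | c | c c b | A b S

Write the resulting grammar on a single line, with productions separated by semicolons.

S -> b S' | c S b S' | b A S'; A -> b c A' | c c A' | c A' | c c b A'; S' -> c c S' | ε; A' -> b S A' | ε

Left recursion appears on S, A.
For S: α = {c c}, β = {b, c S b, b A}. Rewrite as S → β S' and S' → α S' | ε.
For A: α = {b S}, β = {b c, c c, c, c c b}. Rewrite as A → β A' and A' → α A' | ε.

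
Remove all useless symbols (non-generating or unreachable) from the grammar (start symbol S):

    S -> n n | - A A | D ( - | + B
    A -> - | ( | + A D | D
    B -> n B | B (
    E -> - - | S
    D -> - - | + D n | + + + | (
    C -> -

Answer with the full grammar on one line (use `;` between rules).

Generating nonterminals: {A, C, D, E, S}.
Reachable from S after that: {A, D, S}.
Removed useless symbols: {B, C, E} and every production mentioning them.

S -> n n | - A A | D ( -; A -> - | ( | + A D | D; D -> - - | + D n | + + + | (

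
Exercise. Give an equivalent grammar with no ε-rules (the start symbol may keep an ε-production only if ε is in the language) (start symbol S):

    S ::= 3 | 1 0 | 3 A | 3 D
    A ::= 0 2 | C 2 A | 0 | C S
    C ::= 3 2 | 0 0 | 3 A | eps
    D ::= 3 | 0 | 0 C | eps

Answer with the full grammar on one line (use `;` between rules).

Nullable set = {C, D}.
ε ∉ L(G), so no ε-production is kept.
For each production, add variants omitting each subset of nullable occurrences: A → C 2 A gives C 2 A | 2 A. A → C S gives C S | S.

S ::= 3 | 1 0 | 3 A | 3 D; A ::= 0 2 | C 2 A | 2 A | 0 | C S | S; C ::= 3 2 | 0 0 | 3 A; D ::= 3 | 0 | 0 C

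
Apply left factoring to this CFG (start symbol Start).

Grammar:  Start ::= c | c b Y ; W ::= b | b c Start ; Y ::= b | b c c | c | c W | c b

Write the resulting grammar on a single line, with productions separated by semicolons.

Start has alternatives sharing prefix 'c': factor to Start → c Start1 with Start1 → ε | b Y.
W has alternatives sharing prefix 'b': factor to W → b W1 with W1 → ε | c Start.
Y has alternatives sharing prefix 'c': factor to Y → c Y1 with Y1 → ε | W | b.
Y has alternatives sharing prefix 'b': factor to Y → b Y2 with Y2 → ε | c c.

Start ::= c Start1; W ::= b W1; Y ::= c Y1 | b Y2; Start1 ::= ε | b Y; W1 ::= ε | c Start; Y1 ::= ε | W | b; Y2 ::= ε | c c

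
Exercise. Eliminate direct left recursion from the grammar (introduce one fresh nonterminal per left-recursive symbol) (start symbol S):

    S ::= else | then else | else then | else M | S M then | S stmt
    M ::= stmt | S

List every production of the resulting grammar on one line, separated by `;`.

Directly left-recursive nonterminal: S.
For S: α = {M then, stmt}, β = {else, then else, else then, else M}. Rewrite as S → β S' and S' → α S' | ε.

S ::= else S' | then else S' | else then S' | else M S'; M ::= stmt | S; S' ::= M then S' | stmt S' | ε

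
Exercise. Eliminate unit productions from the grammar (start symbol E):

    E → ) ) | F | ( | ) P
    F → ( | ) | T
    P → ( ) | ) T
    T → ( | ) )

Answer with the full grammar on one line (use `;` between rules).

E → ) ) | ( | ) P | ); F → ( | ) | ) ); P → ( ) | ) T; T → ( | ) )

Unit pairs: E ⇒* {F, T}; F ⇒* {T}.
Replace each nonterminal's rules with the union of the non-unit rules of every nonterminal it unit-derives.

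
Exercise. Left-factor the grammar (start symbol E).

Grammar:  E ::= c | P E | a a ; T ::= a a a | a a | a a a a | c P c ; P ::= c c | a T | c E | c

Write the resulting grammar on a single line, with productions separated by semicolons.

T has alternatives sharing prefix 'a a': factor to T → a a T' with T' → a | ε | a a.
P has alternatives sharing prefix 'c': factor to P → c P' with P' → c | E | ε.
T' has alternatives sharing prefix 'a': factor to T' → a T'' with T'' → ε | a.

E ::= c | P E | a a; T ::= c P c | a a T'; P ::= a T | c P'; T' ::= eps | a T''; P' ::= c | E | eps; T'' ::= eps | a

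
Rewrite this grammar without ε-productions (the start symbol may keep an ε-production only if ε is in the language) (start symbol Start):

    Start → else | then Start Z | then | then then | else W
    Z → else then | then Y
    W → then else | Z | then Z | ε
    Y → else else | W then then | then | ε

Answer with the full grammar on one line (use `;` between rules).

Nullable nonterminals: {W, Y}.
ε ∉ L(G), so no ε-production is kept.
Add the nullable-subset variants: Z → then Y gives then Y | then. Y → W then then gives W then then | then then.

Start → else | then Start Z | then | then then | else W; Z → else then | then Y | then; W → then else | Z | then Z; Y → else else | W then then | then then | then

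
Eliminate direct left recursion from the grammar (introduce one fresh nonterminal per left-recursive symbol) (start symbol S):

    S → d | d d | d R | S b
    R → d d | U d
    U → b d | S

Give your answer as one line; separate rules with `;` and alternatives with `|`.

S → d S' | d d S' | d R S'; R → d d | U d; U → b d | S; S' → b S' | ε

Left recursion appears on S.
For S: α = {b}, β = {d, d d, d R}. Rewrite as S → β S' and S' → α S' | ε.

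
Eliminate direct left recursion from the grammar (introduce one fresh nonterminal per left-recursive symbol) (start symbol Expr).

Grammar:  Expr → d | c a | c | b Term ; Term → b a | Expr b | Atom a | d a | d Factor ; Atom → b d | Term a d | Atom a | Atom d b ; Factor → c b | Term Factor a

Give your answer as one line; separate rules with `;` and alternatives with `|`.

Expr → d | c a | c | b Term; Term → b a | Expr b | Atom a | d a | d Factor; Atom → b d Atom1 | Term a d Atom1; Factor → c b | Term Factor a; Atom1 → a Atom1 | d b Atom1 | epsilon

Directly left-recursive nonterminal: Atom.
For Atom: α = {a, d b}, β = {b d, Term a d}. Rewrite as Atom → β Atom1 and Atom1 → α Atom1 | ε.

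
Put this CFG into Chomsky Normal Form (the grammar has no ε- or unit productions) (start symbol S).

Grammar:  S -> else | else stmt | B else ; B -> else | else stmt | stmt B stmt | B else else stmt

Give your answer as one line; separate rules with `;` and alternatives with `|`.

Introduce a nonterminal for each terminal appearing in a rule of length ≥ 2: X1 → else, X2 → stmt.
Binarize each right-hand side of length ≥ 3 by chaining fresh nonterminals (Y1, Y2, …): affected rules were B → X2 B X2; B → B X1 X1 X2.

S -> else | X1 X2 | B X1; B -> else | X1 X2 | X2 Y1 | B Y2; X1 -> else; X2 -> stmt; Y1 -> B X2; Y2 -> X1 Y3; Y3 -> X1 X2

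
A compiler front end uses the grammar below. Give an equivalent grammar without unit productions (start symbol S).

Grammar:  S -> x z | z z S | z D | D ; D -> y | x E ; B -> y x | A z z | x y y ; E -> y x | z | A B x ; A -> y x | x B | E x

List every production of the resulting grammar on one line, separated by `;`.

S -> y | x E | x z | z z S | z D; D -> y | x E; B -> y x | A z z | x y y; E -> y x | z | A B x; A -> y x | x B | E x

Unit pairs: S ⇒* {D}.
Replace each nonterminal's rules with the union of the non-unit rules of every nonterminal it unit-derives.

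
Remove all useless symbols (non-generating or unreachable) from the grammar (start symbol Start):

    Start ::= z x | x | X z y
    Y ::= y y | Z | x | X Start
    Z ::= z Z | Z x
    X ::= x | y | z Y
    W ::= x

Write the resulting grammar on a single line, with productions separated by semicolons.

Generating nonterminals: {Start, W, X, Y}.
Reachable from Start after that: {Start, X, Y}.
Removed useless symbols: {W, Z} and every production mentioning them.

Start ::= z x | x | X z y; Y ::= y y | x | X Start; X ::= x | y | z Y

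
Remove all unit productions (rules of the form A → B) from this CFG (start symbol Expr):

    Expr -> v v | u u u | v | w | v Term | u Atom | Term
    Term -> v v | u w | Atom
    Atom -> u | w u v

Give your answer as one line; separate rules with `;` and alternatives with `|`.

Expr -> v v | u w | u | w u v | u u u | v | w | v Term | u Atom; Term -> v v | u w | u | w u v; Atom -> u | w u v

Unit pairs: Expr ⇒* {Atom, Term}; Term ⇒* {Atom}.
Replace each nonterminal's rules with the union of the non-unit rules of every nonterminal it unit-derives.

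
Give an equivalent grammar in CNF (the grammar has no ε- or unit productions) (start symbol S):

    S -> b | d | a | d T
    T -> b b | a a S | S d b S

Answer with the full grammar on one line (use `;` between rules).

Introduce a nonterminal for each terminal appearing in a rule of length ≥ 2: X1 → d, X2 → b, X3 → a.
Binarize each right-hand side of length ≥ 3 by chaining fresh nonterminals (Y1, Y2, …): affected rules were T → X3 X3 S; T → S X1 X2 S.

S -> b | d | a | X1 T; T -> X2 X2 | X3 Y1 | S Y2; X1 -> d; X2 -> b; X3 -> a; Y1 -> X3 S; Y2 -> X1 Y3; Y3 -> X2 S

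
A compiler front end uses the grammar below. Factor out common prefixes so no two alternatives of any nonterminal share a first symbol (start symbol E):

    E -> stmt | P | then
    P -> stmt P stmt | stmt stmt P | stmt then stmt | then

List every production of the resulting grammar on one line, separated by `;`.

E -> stmt | P | then; P -> then | stmt P'; P' -> P stmt | stmt P | then stmt

P has alternatives sharing prefix 'stmt': factor to P → stmt P' with P' → P stmt | stmt P | then stmt.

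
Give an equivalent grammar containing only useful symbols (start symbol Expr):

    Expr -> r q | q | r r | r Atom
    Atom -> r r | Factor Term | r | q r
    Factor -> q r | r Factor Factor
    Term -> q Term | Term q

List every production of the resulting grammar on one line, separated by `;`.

Expr -> r q | q | r r | r Atom; Atom -> r r | r | q r

Generating nonterminals: {Atom, Expr, Factor}.
Reachable from Expr after that: {Atom, Expr}.
Removed useless symbols: {Factor, Term} and every production mentioning them.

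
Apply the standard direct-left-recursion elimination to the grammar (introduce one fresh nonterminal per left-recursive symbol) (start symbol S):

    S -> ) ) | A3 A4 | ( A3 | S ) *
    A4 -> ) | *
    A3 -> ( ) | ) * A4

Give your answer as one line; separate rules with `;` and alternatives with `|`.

S -> ) ) S' | A3 A4 S' | ( A3 S'; A4 -> ) | *; A3 -> ( ) | ) * A4; S' -> ) * S' | ε

Left recursion appears on S.
For S: α = {) *}, β = {) ), A3 A4, ( A3}. Rewrite as S → β S' and S' → α S' | ε.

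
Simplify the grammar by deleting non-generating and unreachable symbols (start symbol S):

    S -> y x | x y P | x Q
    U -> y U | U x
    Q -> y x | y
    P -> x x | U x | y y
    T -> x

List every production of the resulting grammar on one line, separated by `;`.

Generating nonterminals: {P, Q, S, T}.
Reachable from S after that: {P, Q, S}.
Removed useless symbols: {T, U} and every production mentioning them.

S -> y x | x y P | x Q; Q -> y x | y; P -> x x | y y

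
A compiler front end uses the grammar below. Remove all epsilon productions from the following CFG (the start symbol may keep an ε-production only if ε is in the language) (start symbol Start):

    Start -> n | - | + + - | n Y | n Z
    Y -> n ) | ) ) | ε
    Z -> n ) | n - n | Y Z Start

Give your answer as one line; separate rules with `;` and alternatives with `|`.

Nullable set = {Y}.
ε ∉ L(G), so no ε-production is kept.
For each production, add variants omitting each subset of nullable occurrences: Z → Y Z Start gives Y Z Start | Z Start.

Start -> n | - | + + - | n Y | n Z; Y -> n ) | ) ); Z -> n ) | n - n | Y Z Start | Z Start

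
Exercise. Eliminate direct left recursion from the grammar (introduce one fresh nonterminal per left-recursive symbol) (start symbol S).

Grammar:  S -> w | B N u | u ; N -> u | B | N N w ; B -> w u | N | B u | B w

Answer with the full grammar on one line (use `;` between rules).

Directly left-recursive nonterminals: N, B.
For N: α = {N w}, β = {u, B}. Rewrite as N → β N' and N' → α N' | ε.
For B: α = {u, w}, β = {w u, N}. Rewrite as B → β B' and B' → α B' | ε.

S -> w | B N u | u; N -> u N' | B N'; B -> w u B' | N B'; N' -> N w N' | epsilon; B' -> u B' | w B' | epsilon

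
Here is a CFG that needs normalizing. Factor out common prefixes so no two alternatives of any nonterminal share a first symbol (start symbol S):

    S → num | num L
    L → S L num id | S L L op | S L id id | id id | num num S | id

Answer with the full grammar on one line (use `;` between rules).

S → num S'; L → num num S | S L L' | id L''; S' → ε | L; L' → num id | L op | id id; L'' → id | ε

S has alternatives sharing prefix 'num': factor to S → num S' with S' → ε | L.
L has alternatives sharing prefix 'S L': factor to L → S L L' with L' → num id | L op | id id.
L has alternatives sharing prefix 'id': factor to L → id L'' with L'' → id | ε.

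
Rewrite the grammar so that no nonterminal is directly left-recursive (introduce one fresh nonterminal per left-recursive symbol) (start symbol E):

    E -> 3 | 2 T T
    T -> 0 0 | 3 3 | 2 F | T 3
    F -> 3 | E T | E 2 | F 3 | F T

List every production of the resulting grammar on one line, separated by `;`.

E -> 3 | 2 T T; T -> 0 0 T' | 3 3 T' | 2 F T'; F -> 3 F' | E T F' | E 2 F'; T' -> 3 T' | eps; F' -> 3 F' | T F' | eps

T, F are directly left-recursive.
For T: α = {3}, β = {0 0, 3 3, 2 F}. Rewrite as T → β T' and T' → α T' | ε.
For F: α = {3, T}, β = {3, E T, E 2}. Rewrite as F → β F' and F' → α F' | ε.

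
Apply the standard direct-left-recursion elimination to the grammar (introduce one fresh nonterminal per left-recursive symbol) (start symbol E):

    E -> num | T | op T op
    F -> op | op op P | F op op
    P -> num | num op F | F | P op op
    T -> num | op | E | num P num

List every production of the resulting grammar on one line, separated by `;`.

E -> num | T | op T op; F -> op F' | op op P F'; P -> num P' | num op F P' | F P'; T -> num | op | E | num P num; F' -> op op F' | eps; P' -> op op P' | eps

Directly left-recursive nonterminals: F, P.
For F: α = {op op}, β = {op, op op P}. Rewrite as F → β F' and F' → α F' | ε.
For P: α = {op op}, β = {num, num op F, F}. Rewrite as P → β P' and P' → α P' | ε.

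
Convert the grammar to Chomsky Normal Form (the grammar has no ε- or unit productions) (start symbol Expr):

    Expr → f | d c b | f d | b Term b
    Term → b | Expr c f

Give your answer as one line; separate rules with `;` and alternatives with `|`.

Expr → f | X1 Y1 | X4 X1 | X3 Y2; Term → b | Expr Y3; X1 → d; X2 → c; X3 → b; X4 → f; Y1 → X2 X3; Y2 → Term X3; Y3 → X2 X4

Introduce a nonterminal for each terminal appearing in a rule of length ≥ 2: X1 → d, X2 → c, X3 → b, X4 → f.
Binarize each right-hand side of length ≥ 3 by chaining fresh nonterminals (Y1, Y2, …): affected rules were Expr → X1 X2 X3; Expr → X3 Term X3; Term → Expr X2 X4.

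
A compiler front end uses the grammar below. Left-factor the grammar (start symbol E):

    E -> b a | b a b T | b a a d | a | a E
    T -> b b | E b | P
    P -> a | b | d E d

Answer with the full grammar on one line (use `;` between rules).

E has alternatives sharing prefix 'b a': factor to E → b a E' with E' → ε | b T | a d.
E has alternatives sharing prefix 'a': factor to E → a E'' with E'' → ε | E.

E -> b a E' | a E''; T -> b b | E b | P; P -> a | b | d E d; E' -> ε | b T | a d; E'' -> ε | E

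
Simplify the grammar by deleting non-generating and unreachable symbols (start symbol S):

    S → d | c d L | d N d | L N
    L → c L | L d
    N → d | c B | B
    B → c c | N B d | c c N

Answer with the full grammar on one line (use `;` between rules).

S → d | d N d; N → d | c B | B; B → c c | N B d | c c N

Generating nonterminals: {B, N, S}.
Reachable from S after that: {B, N, S}.
Removed useless symbols: {L} and every production mentioning them.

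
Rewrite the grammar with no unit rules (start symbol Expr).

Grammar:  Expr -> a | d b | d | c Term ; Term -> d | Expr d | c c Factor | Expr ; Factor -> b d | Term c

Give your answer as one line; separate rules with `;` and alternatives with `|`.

Expr -> a | d b | d | c Term; Term -> d | Expr d | c c Factor | a | d b | c Term; Factor -> b d | Term c

Unit pairs: Term ⇒* {Expr}.
For every A with A ⇒* B via unit rules, add B's non-unit alternatives to A; then delete every rule of the form X → Y.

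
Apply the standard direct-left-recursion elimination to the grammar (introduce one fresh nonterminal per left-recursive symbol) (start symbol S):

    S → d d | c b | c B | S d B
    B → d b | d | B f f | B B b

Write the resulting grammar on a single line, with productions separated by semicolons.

S → d d S' | c b S' | c B S'; B → d b B' | d B'; S' → d B S' | ε; B' → f f B' | B b B' | ε

S, B are directly left-recursive.
For S: α = {d B}, β = {d d, c b, c B}. Rewrite as S → β S' and S' → α S' | ε.
For B: α = {f f, B b}, β = {d b, d}. Rewrite as B → β B' and B' → α B' | ε.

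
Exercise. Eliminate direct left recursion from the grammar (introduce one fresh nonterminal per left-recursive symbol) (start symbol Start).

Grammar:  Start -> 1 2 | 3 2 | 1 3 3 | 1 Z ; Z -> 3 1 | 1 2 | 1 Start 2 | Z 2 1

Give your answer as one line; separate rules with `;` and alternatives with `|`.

Left recursion appears on Z.
For Z: α = {2 1}, β = {3 1, 1 2, 1 Start 2}. Rewrite as Z → β Z1 and Z1 → α Z1 | ε.

Start -> 1 2 | 3 2 | 1 3 3 | 1 Z; Z -> 3 1 Z1 | 1 2 Z1 | 1 Start 2 Z1; Z1 -> 2 1 Z1 | ε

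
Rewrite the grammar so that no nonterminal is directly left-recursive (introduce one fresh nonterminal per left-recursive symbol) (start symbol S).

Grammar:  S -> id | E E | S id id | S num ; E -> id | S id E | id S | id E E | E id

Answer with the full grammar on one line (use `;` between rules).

S -> id S' | E E S'; E -> id E' | S id E E' | id S E' | id E E E'; S' -> id id S' | num S' | eps; E' -> id E' | eps

Directly left-recursive nonterminals: S, E.
For S: α = {id id, num}, β = {id, E E}. Rewrite as S → β S' and S' → α S' | ε.
For E: α = {id}, β = {id, S id E, id S, id E E}. Rewrite as E → β E' and E' → α E' | ε.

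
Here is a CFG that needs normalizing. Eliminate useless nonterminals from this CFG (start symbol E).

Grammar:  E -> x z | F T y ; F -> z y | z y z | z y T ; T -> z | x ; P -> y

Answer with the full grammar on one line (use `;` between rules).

Generating nonterminals: {E, F, P, T}.
Reachable from E after that: {E, F, T}.
Removed useless symbols: {P} and every production mentioning them.

E -> x z | F T y; F -> z y | z y z | z y T; T -> z | x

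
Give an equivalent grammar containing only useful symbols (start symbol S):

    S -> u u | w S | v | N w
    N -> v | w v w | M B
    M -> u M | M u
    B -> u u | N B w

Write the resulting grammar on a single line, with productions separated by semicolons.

S -> u u | w S | v | N w; N -> v | w v w

Generating nonterminals: {B, N, S}.
Reachable from S after that: {N, S}.
Removed useless symbols: {B, M} and every production mentioning them.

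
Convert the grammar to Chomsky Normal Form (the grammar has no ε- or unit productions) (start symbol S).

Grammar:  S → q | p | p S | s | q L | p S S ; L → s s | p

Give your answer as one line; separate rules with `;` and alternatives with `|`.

S → q | p | X1 S | s | X2 L | X1 Y1; L → X3 X3 | p; X1 → p; X2 → q; X3 → s; Y1 → S S

Introduce a nonterminal for each terminal appearing in a rule of length ≥ 2: X1 → p, X2 → q, X3 → s.
Binarize each right-hand side of length ≥ 3 by chaining fresh nonterminals (Y1, Y2, …): affected rules were S → X1 S S.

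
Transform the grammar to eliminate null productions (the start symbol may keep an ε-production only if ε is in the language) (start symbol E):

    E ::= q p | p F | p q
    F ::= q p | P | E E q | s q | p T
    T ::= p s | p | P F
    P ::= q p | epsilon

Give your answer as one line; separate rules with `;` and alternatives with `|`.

Nullable set = {F, P, T}.
ε ∉ L(G), so no ε-production is kept.
Expand every rule over subsets of its nullable positions: E → p F gives p F | p. F → p T gives p T | p. T → P F gives P F | P | F.

E ::= q p | p F | p | p q; F ::= q p | P | E E q | s q | p T | p; T ::= p s | p | P F | P | F; P ::= q p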